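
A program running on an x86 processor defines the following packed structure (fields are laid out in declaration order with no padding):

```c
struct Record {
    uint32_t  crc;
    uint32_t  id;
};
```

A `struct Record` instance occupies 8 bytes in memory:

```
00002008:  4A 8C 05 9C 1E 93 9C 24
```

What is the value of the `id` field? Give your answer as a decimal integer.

`id` follows `crc` (4 bytes), so it starts at byte offset 4 and occupies 4 bytes.
Bytes at offsets 4..7: 1E 93 9C 24.
Little-endian: lowest address holds the least-significant byte.
Reassemble most-significant byte first: 24 9C 93 1E → 0x249C931E.
0x249C931E = 614241054.

614241054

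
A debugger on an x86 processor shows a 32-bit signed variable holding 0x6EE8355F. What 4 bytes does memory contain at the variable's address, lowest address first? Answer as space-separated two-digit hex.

Split into bytes (most-significant first): 6E E8 35 5F.
Little-endian: lowest address holds the least-significant byte.
So at ascending addresses the bytes are 5F 35 E8 6E.

5F 35 E8 6E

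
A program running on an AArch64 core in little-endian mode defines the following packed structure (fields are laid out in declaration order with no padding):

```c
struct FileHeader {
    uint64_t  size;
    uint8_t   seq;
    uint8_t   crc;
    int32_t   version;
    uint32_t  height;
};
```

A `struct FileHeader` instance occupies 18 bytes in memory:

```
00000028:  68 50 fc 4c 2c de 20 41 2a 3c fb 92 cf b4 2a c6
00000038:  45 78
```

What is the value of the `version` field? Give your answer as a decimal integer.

`version` follows `size` (8 B), `seq` (1 B), `crc` (1 B), so it starts at offset 8 + 1 + 1 = 10 and occupies 4 bytes.
Bytes at offsets 10..13: FB 92 CF B4.
In little-endian order the low byte comes first in memory.
Reassemble most-significant byte first: B4 CF 92 FB → 0xB4CF92FB.
Top bit is set, so as a signed 32-bit value this is 0xB4CF92FB − 2^32 = -1261464837.

-1261464837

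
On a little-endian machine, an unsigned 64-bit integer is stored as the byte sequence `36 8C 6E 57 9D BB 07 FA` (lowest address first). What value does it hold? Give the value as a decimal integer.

18016575118770080822

In little-endian order the low byte comes first in memory.
Reassemble most-significant byte first: FA 07 BB 9D 57 6E 8C 36 → 0xFA07BB9D576E8C36.
0xFA07BB9D576E8C36 = 18016575118770080822.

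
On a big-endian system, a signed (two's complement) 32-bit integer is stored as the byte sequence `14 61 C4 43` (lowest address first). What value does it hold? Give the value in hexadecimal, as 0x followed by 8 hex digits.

In big-endian order the high byte comes first in memory.
The bytes are already most-significant first: 0x1461C443.

0x1461C443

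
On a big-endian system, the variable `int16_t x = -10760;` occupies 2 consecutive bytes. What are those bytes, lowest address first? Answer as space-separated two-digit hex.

D5 F8

Two's complement of -10760 in 16 bits: 10760 = 0x2A08; invert → 0xD5F7; add 1 → 0xD5F8.
Split into bytes (most-significant first): D5 F8.
Big-endian stores the most-significant byte at the lowest address.
So the memory order matches the most-significant-first order: D5 F8.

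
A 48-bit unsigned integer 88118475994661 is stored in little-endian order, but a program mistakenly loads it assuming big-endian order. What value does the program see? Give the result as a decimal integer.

88118475994661 in 48-bit hexadecimal is 0x5024AE75B625.
Stored little-endian, the bytes at ascending addresses are 25 B6 75 AE 24 50.
Read back as big-endian, the last byte is least significant, giving 0x25B675AE2450.
0x25B675AE2450 = 41465588622416.

41465588622416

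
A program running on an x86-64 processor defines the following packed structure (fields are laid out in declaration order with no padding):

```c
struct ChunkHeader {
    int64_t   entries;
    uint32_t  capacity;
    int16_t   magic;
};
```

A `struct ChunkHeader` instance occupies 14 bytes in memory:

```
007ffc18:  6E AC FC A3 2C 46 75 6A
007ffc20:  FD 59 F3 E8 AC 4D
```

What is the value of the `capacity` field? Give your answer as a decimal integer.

3908262397

`capacity` follows `entries` (8 bytes), so it starts at byte offset 8 and occupies 4 bytes.
Bytes at offsets 8..11: FD 59 F3 E8.
In little-endian order the low byte comes first in memory.
Reassemble most-significant byte first: E8 F3 59 FD → 0xE8F359FD.
0xE8F359FD = 3908262397.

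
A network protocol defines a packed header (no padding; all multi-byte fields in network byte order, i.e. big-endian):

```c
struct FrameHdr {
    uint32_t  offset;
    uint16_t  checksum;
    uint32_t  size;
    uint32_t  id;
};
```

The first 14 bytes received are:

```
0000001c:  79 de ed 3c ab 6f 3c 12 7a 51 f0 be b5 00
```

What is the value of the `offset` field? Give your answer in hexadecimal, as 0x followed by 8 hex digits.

`offset` is the first field, at byte offset 0, occupying 4 bytes.
Bytes at offsets 0..3: 79 DE ED 3C.
Big-endian stores the most-significant byte at the lowest address.
The bytes are already most-significant first: 0x79DEED3C.

0x79DEED3C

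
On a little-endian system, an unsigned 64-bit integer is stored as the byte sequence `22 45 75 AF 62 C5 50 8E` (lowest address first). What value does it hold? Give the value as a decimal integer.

10254913379163784482

Little-endian: lowest address holds the least-significant byte.
Reassemble most-significant byte first: 8E 50 C5 62 AF 75 45 22 → 0x8E50C562AF754522.
0x8E50C562AF754522 = 10254913379163784482.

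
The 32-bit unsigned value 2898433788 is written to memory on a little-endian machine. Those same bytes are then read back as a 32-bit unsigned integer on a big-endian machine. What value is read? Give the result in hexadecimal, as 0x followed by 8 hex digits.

0xFC96C2AC

2898433788 in 32-bit hexadecimal is 0xACC296FC.
Stored little-endian, the bytes at ascending addresses are FC 96 C2 AC.
Read back as big-endian, the last byte is least significant, giving 0xFC96C2AC.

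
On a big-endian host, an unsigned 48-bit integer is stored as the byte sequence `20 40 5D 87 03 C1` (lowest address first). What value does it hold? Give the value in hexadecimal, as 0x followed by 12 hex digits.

Big-endian: lowest address holds the most-significant byte.
The bytes are already most-significant first: 0x20405D8703C1.

0x20405D8703C1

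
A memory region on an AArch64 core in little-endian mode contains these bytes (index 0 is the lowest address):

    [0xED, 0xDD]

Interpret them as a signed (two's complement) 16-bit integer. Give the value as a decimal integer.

In little-endian order the low byte comes first in memory.
Reassemble most-significant byte first: DD ED → 0xDDED.
Top bit is set, so as a signed 16-bit value this is 0xDDED − 2^16 = -8723.

-8723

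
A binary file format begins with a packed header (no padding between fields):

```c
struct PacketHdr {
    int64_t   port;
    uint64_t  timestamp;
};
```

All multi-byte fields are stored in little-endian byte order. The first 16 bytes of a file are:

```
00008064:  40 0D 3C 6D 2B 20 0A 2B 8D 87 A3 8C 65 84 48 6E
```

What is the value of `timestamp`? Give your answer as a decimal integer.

7946747114181330829

`timestamp` follows `port` (8 bytes), so it starts at byte offset 8 and occupies 8 bytes.
Bytes at offsets 8..15: 8D 87 A3 8C 65 84 48 6E.
Little-endian stores the least-significant byte at the lowest address.
Reassemble most-significant byte first: 6E 48 84 65 8C A3 87 8D → 0x6E4884658CA3878D.
0x6E4884658CA3878D = 7946747114181330829.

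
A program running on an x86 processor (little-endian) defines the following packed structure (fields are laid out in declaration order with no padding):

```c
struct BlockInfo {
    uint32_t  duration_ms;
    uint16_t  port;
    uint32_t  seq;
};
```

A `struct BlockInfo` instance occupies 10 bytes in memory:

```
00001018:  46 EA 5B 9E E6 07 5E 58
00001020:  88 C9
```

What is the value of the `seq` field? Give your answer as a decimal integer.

`seq` follows `duration_ms` (4 B), `port` (2 B), so it starts at offset 4 + 2 = 6 and occupies 4 bytes.
Bytes at offsets 6..9: 5E 58 88 C9.
Little-endian stores the least-significant byte at the lowest address.
Reassemble most-significant byte first: C9 88 58 5E → 0xC988585E.
0xC988585E = 3381155934.

3381155934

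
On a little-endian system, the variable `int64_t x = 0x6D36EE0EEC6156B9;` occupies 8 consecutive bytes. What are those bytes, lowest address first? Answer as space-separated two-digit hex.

B9 56 61 EC 0E EE 36 6D

Split into bytes (most-significant first): 6D 36 EE 0E EC 61 56 B9.
Little-endian: lowest address holds the least-significant byte.
So at ascending addresses the bytes are B9 56 61 EC 0E EE 36 6D.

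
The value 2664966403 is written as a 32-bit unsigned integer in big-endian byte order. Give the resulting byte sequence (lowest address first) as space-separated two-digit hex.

9E D8 29 03

2664966403 in hexadecimal, padded to 32 bits, is 0x9ED82903.
Split into bytes (most-significant first): 9E D8 29 03.
In big-endian order the high byte comes first in memory.
So the memory order matches the most-significant-first order: 9E D8 29 03.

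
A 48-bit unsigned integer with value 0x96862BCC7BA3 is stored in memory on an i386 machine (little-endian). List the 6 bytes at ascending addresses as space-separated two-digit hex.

Split into bytes (most-significant first): 96 86 2B CC 7B A3.
Little-endian stores the least-significant byte at the lowest address.
So at ascending addresses the bytes are A3 7B CC 2B 86 96.

A3 7B CC 2B 86 96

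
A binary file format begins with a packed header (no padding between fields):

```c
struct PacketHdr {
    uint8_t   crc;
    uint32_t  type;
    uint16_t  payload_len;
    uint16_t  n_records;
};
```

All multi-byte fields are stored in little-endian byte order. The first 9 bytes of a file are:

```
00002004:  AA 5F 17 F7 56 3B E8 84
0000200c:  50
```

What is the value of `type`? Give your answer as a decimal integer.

`type` follows `crc` (1 byte), so it starts at byte offset 1 and occupies 4 bytes.
Bytes at offsets 1..4: 5F 17 F7 56.
Little-endian: lowest address holds the least-significant byte.
Reassemble most-significant byte first: 56 F7 17 5F → 0x56F7175F.
0x56F7175F = 1459033951.

1459033951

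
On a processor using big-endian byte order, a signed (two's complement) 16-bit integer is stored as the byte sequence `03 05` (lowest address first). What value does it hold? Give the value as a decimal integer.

In big-endian order the high byte comes first in memory.
The bytes are already most-significant first: 0x0305.
0x0305 = 773.

773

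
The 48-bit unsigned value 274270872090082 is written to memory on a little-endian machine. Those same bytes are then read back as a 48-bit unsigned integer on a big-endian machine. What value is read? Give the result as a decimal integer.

274270872090082 in 48-bit hexadecimal is 0xF972A9E735E2.
Stored little-endian, the bytes at ascending addresses are E2 35 E7 A9 72 F9.
Read back as big-endian, the last byte is least significant, giving 0xE235E7A972F9.
0xE235E7A972F9 = 248721147785977.

248721147785977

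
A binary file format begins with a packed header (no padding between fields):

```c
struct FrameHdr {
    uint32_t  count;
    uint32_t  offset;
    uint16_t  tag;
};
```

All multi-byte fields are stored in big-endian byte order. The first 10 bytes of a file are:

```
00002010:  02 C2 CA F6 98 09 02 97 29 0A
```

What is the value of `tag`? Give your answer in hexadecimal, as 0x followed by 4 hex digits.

`tag` follows `count` (4 B), `offset` (4 B), so it starts at offset 4 + 4 = 8 and occupies 2 bytes.
Bytes at offsets 8..9: 29 0A.
Big-endian stores the most-significant byte at the lowest address.
The bytes are already most-significant first: 0x290A.

0x290A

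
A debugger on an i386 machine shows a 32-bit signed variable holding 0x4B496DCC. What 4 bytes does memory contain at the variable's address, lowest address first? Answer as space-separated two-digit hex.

Split into bytes (most-significant first): 4B 49 6D CC.
Little-endian: lowest address holds the least-significant byte.
So at ascending addresses the bytes are CC 6D 49 4B.

CC 6D 49 4B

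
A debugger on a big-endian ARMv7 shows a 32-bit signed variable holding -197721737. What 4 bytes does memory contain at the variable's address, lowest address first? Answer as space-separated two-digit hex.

Two's complement of -197721737 in 32 bits: 197721737 = 0x0BC8FE89; invert → 0xF4370176; add 1 → 0xF4370177.
Split into bytes (most-significant first): F4 37 01 77.
In big-endian order the high byte comes first in memory.
So the memory order matches the most-significant-first order: F4 37 01 77.

F4 37 01 77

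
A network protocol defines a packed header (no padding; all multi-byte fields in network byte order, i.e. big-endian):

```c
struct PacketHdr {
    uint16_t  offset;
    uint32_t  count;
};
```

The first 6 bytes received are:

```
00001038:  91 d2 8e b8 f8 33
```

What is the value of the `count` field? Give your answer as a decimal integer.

2394486835

`count` follows `offset` (2 bytes), so it starts at byte offset 2 and occupies 4 bytes.
Bytes at offsets 2..5: 8E B8 F8 33.
Big-endian stores the most-significant byte at the lowest address.
The bytes are already most-significant first: 0x8EB8F833.
0x8EB8F833 = 2394486835.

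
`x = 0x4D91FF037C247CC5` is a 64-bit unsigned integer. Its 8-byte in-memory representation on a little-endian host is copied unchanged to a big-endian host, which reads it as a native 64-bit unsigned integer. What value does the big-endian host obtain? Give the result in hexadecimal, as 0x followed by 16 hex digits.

Stored little-endian, the bytes at ascending addresses are C5 7C 24 7C 03 FF 91 4D.
Read back as big-endian, the last byte is least significant, giving 0xC57C247C03FF914D.

0xC57C247C03FF914D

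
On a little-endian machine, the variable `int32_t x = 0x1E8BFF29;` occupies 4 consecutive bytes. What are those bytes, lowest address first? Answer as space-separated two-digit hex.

Split into bytes (most-significant first): 1E 8B FF 29.
Little-endian: lowest address holds the least-significant byte.
So at ascending addresses the bytes are 29 FF 8B 1E.

29 FF 8B 1E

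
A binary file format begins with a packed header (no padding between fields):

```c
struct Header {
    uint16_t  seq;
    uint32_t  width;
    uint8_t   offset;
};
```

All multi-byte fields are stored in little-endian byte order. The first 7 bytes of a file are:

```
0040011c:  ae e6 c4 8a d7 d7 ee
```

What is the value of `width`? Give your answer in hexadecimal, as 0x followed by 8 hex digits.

`width` follows `seq` (2 bytes), so it starts at byte offset 2 and occupies 4 bytes.
Bytes at offsets 2..5: C4 8A D7 D7.
Little-endian: lowest address holds the least-significant byte.
Reassemble most-significant byte first: D7 D7 8A C4 → 0xD7D78AC4.

0xD7D78AC4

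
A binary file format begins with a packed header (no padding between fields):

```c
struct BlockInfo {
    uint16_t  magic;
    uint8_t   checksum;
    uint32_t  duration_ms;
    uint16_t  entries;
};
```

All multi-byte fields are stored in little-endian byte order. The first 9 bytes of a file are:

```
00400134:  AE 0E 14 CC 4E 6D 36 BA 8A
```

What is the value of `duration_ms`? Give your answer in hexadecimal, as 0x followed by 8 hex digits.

`duration_ms` follows `magic` (2 B), `checksum` (1 B), so it starts at offset 2 + 1 = 3 and occupies 4 bytes.
Bytes at offsets 3..6: CC 4E 6D 36.
In little-endian order the low byte comes first in memory.
Reassemble most-significant byte first: 36 6D 4E CC → 0x366D4ECC.

0x366D4ECC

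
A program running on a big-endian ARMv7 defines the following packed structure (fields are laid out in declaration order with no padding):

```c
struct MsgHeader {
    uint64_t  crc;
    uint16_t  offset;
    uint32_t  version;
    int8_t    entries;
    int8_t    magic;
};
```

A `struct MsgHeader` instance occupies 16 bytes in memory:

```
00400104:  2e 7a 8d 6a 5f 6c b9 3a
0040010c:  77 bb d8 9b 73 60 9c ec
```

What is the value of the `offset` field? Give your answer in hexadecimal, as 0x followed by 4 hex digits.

`offset` follows `crc` (8 bytes), so it starts at byte offset 8 and occupies 2 bytes.
Bytes at offsets 8..9: 77 BB.
In big-endian order the high byte comes first in memory.
The bytes are already most-significant first: 0x77BB.

0x77BB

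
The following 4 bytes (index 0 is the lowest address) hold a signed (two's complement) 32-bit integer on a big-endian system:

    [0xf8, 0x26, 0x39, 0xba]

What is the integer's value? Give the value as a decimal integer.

-131712582

Big-endian stores the most-significant byte at the lowest address.
The bytes are already most-significant first: 0xF82639BA.
Top bit is set, so as a signed 32-bit value this is 0xF82639BA − 2^32 = -131712582.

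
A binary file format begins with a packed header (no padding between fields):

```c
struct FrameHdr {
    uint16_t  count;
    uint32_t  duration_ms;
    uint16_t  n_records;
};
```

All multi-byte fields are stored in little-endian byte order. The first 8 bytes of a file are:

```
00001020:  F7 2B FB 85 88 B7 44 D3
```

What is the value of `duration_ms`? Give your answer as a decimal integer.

`duration_ms` follows `count` (2 bytes), so it starts at byte offset 2 and occupies 4 bytes.
Bytes at offsets 2..5: FB 85 88 B7.
Little-endian stores the least-significant byte at the lowest address.
Reassemble most-significant byte first: B7 88 85 FB → 0xB78885FB.
0xB78885FB = 3079177723.

3079177723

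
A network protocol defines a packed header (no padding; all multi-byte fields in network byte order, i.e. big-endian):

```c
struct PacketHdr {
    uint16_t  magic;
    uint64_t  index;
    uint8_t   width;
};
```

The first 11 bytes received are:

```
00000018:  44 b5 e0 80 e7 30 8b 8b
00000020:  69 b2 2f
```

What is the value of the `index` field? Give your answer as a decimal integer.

16177184057200437682

`index` follows `magic` (2 bytes), so it starts at byte offset 2 and occupies 8 bytes.
Bytes at offsets 2..9: E0 80 E7 30 8B 8B 69 B2.
Big-endian stores the most-significant byte at the lowest address.
The bytes are already most-significant first: 0xE080E7308B8B69B2.
0xE080E7308B8B69B2 = 16177184057200437682.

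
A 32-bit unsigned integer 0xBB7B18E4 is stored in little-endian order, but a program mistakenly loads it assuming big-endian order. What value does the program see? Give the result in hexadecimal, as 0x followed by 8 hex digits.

0xE4187BBB

Stored little-endian, the bytes at ascending addresses are E4 18 7B BB.
Read back as big-endian, the last byte is least significant, giving 0xE4187BBB.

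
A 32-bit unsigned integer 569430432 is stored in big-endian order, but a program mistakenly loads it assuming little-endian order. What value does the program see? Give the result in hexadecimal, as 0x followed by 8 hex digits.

0xA0D1F021

569430432 in 32-bit hexadecimal is 0x21F0D1A0.
Stored big-endian, the bytes at ascending addresses are 21 F0 D1 A0.
Read back as little-endian, the first byte is least significant, giving 0xA0D1F021.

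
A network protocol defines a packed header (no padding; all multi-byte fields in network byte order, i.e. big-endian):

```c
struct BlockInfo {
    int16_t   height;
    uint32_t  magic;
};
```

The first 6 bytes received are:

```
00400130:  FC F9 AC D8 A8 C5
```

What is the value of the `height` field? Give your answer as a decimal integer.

`height` is the first field, at byte offset 0, occupying 2 bytes.
Bytes at offsets 0..1: FC F9.
Big-endian: lowest address holds the most-significant byte.
The bytes are already most-significant first: 0xFCF9.
Top bit is set, so as a signed 16-bit value this is 0xFCF9 − 2^16 = -775.

-775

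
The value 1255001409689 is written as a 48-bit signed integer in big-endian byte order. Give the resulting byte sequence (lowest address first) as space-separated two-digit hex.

1255001409689 in hexadecimal, padded to 48 bits, is 0x012433E9C899.
Split into bytes (most-significant first): 01 24 33 E9 C8 99.
In big-endian order the high byte comes first in memory.
So the memory order matches the most-significant-first order: 01 24 33 E9 C8 99.

01 24 33 E9 C8 99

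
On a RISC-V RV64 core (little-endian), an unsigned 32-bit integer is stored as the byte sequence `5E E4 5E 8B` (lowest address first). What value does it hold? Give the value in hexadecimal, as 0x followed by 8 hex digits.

In little-endian order the low byte comes first in memory.
Reassemble most-significant byte first: 8B 5E E4 5E → 0x8B5EE45E.

0x8B5EE45E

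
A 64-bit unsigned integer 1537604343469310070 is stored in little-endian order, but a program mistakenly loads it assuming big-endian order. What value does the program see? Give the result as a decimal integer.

1537604343469310070 in 64-bit hexadecimal is 0x1556AB00F9960076.
Stored little-endian, the bytes at ascending addresses are 76 00 96 F9 00 AB 56 15.
Read back as big-endian, the last byte is least significant, giving 0x760096F900AB5615.
0x760096F900AB5615 = 8502962092677748245.

8502962092677748245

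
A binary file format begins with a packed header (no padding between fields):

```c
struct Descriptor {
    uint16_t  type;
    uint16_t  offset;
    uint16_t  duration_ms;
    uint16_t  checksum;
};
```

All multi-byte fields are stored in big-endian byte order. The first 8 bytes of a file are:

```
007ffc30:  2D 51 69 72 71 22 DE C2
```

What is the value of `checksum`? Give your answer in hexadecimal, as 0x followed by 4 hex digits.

0xDEC2

`checksum` follows `type` (2 B), `offset` (2 B), `duration_ms` (2 B), so it starts at offset 2 + 2 + 2 = 6 and occupies 2 bytes.
Bytes at offsets 6..7: DE C2.
In big-endian order the high byte comes first in memory.
The bytes are already most-significant first: 0xDEC2.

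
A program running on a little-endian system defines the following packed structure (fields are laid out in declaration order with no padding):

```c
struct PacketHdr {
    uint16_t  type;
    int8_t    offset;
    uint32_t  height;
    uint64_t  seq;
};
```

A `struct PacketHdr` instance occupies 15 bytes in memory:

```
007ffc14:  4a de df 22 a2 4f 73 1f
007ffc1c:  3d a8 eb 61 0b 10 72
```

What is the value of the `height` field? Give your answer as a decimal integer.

`height` follows `type` (2 B), `offset` (1 B), so it starts at offset 2 + 1 = 3 and occupies 4 bytes.
Bytes at offsets 3..6: 22 A2 4F 73.
In little-endian order the low byte comes first in memory.
Reassemble most-significant byte first: 73 4F A2 22 → 0x734FA222.
0x734FA222 = 1934598690.

1934598690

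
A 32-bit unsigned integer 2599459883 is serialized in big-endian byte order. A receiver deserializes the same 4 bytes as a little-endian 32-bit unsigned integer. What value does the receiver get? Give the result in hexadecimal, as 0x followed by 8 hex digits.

0x2B9CF09A

2599459883 in 32-bit hexadecimal is 0x9AF09C2B.
Stored big-endian, the bytes at ascending addresses are 9A F0 9C 2B.
Read back as little-endian, the first byte is least significant, giving 0x2B9CF09A.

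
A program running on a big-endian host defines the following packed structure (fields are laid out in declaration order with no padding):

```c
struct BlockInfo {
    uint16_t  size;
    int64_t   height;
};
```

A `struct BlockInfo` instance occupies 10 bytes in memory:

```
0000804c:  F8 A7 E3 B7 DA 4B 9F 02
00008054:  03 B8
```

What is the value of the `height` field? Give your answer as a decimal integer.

-2037920288036748360

`height` follows `size` (2 bytes), so it starts at byte offset 2 and occupies 8 bytes.
Bytes at offsets 2..9: E3 B7 DA 4B 9F 02 03 B8.
Big-endian: lowest address holds the most-significant byte.
The bytes are already most-significant first: 0xE3B7DA4B9F0203B8.
Top bit is set, so as a signed 64-bit value this is 0xE3B7DA4B9F0203B8 − 2^64 = -2037920288036748360.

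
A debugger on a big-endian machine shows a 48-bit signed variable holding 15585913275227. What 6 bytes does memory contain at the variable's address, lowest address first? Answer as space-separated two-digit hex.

15585913275227 in hexadecimal, padded to 48 bits, is 0x0E2CE0D3035B.
Split into bytes (most-significant first): 0E 2C E0 D3 03 5B.
Big-endian: lowest address holds the most-significant byte.
So the memory order matches the most-significant-first order: 0E 2C E0 D3 03 5B.

0E 2C E0 D3 03 5B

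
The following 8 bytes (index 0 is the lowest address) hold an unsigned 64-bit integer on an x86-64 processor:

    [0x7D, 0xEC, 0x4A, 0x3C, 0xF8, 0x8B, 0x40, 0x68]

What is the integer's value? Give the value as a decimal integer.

Little-endian: lowest address holds the least-significant byte.
Reassemble most-significant byte first: 68 40 8B F8 3C 4A EC 7D → 0x68408BF83C4AEC7D.
0x68408BF83C4AEC7D = 7512158076733680765.

7512158076733680765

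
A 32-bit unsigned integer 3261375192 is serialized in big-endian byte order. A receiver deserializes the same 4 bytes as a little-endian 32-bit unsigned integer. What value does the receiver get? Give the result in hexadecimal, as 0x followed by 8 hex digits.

3261375192 in 32-bit hexadecimal is 0xC264A2D8.
Stored big-endian, the bytes at ascending addresses are C2 64 A2 D8.
Read back as little-endian, the first byte is least significant, giving 0xD8A264C2.

0xD8A264C2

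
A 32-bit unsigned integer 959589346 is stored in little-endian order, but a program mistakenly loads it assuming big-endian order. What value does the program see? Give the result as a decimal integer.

959589346 in 32-bit hexadecimal is 0x39322BE2.
Stored little-endian, the bytes at ascending addresses are E2 2B 32 39.
Read back as big-endian, the last byte is least significant, giving 0xE22B3239.
0xE22B3239 = 3794481721.

3794481721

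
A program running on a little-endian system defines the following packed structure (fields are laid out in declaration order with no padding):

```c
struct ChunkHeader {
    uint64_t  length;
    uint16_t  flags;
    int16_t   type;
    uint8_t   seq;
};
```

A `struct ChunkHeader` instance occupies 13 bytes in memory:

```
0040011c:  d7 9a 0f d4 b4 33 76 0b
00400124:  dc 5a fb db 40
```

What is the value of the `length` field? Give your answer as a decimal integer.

825904433413987031

`length` is the first field, at byte offset 0, occupying 8 bytes.
Bytes at offsets 0..7: D7 9A 0F D4 B4 33 76 0B.
Little-endian: lowest address holds the least-significant byte.
Reassemble most-significant byte first: 0B 76 33 B4 D4 0F 9A D7 → 0x0B7633B4D40F9AD7.
0x0B7633B4D40F9AD7 = 825904433413987031.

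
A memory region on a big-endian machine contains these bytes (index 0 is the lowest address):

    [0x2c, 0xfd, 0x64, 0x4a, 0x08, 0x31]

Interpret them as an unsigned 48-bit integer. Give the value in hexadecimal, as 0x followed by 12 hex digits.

0x2CFD644A0831

Big-endian: lowest address holds the most-significant byte.
The bytes are already most-significant first: 0x2CFD644A0831.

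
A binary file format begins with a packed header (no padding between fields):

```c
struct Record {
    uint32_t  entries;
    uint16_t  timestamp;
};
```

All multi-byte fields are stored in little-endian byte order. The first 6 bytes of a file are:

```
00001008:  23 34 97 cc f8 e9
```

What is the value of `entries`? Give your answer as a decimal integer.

3432461347

`entries` is the first field, at byte offset 0, occupying 4 bytes.
Bytes at offsets 0..3: 23 34 97 CC.
In little-endian order the low byte comes first in memory.
Reassemble most-significant byte first: CC 97 34 23 → 0xCC973423.
0xCC973423 = 3432461347.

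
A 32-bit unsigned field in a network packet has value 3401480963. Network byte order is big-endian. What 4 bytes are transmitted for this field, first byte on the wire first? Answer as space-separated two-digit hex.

CA BE 7B 03

3401480963 in hexadecimal, padded to 32 bits, is 0xCABE7B03.
Split into bytes (most-significant first): CA BE 7B 03.
Big-endian stores the most-significant byte at the lowest address.
So the memory order matches the most-significant-first order: CA BE 7B 03.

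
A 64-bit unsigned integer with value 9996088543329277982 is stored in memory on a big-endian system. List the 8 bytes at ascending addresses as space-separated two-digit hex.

8A B9 3D 91 90 7E 58 1E

9996088543329277982 in hexadecimal, padded to 64 bits, is 0x8AB93D91907E581E.
Split into bytes (most-significant first): 8A B9 3D 91 90 7E 58 1E.
In big-endian order the high byte comes first in memory.
So the memory order matches the most-significant-first order: 8A B9 3D 91 90 7E 58 1E.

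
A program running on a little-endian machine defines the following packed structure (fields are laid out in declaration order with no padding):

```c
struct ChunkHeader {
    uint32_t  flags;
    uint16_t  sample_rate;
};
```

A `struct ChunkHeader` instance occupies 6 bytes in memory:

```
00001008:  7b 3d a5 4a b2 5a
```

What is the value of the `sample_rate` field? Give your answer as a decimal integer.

`sample_rate` follows `flags` (4 bytes), so it starts at byte offset 4 and occupies 2 bytes.
Bytes at offsets 4..5: B2 5A.
Little-endian stores the least-significant byte at the lowest address.
Reassemble most-significant byte first: 5A B2 → 0x5AB2.
0x5AB2 = 23218.

23218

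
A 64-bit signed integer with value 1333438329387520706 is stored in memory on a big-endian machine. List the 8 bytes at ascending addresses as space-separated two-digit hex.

12 81 53 18 81 08 92 C2

1333438329387520706 in hexadecimal, padded to 64 bits, is 0x12815318810892C2.
Split into bytes (most-significant first): 12 81 53 18 81 08 92 C2.
In big-endian order the high byte comes first in memory.
So the memory order matches the most-significant-first order: 12 81 53 18 81 08 92 C2.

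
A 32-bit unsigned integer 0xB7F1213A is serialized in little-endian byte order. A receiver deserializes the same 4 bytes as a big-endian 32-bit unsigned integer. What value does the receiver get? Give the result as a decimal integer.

975303095

Stored little-endian, the bytes at ascending addresses are 3A 21 F1 B7.
Read back as big-endian, the last byte is least significant, giving 0x3A21F1B7.
0x3A21F1B7 = 975303095.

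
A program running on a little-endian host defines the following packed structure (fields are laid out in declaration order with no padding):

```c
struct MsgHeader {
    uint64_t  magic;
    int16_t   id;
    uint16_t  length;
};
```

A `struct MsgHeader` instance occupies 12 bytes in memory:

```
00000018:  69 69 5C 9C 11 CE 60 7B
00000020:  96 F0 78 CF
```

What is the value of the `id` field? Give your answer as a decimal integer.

`id` follows `magic` (8 bytes), so it starts at byte offset 8 and occupies 2 bytes.
Bytes at offsets 8..9: 96 F0.
Little-endian: lowest address holds the least-significant byte.
Reassemble most-significant byte first: F0 96 → 0xF096.
Top bit is set, so as a signed 16-bit value this is 0xF096 − 2^16 = -3946.

-3946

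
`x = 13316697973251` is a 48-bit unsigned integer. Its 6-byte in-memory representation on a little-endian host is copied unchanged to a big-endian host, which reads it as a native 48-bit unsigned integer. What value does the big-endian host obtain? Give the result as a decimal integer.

13316697973251 in 48-bit hexadecimal is 0x0C1C890D6203.
Stored little-endian, the bytes at ascending addresses are 03 62 0D 89 1C 0C.
Read back as big-endian, the last byte is least significant, giving 0x03620D891C0C.
0x03620D891C0C = 3719668767756.

3719668767756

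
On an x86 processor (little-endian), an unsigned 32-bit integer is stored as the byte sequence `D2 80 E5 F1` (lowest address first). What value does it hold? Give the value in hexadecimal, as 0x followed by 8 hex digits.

Little-endian stores the least-significant byte at the lowest address.
Reassemble most-significant byte first: F1 E5 80 D2 → 0xF1E580D2.

0xF1E580D2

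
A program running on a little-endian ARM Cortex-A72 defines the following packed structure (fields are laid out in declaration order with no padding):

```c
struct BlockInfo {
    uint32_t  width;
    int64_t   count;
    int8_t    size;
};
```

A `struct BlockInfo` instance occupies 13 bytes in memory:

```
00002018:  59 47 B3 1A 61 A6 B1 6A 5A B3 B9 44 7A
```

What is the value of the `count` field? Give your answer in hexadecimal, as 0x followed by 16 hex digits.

0x44B9B35A6AB1A661

`count` follows `width` (4 bytes), so it starts at byte offset 4 and occupies 8 bytes.
Bytes at offsets 4..11: 61 A6 B1 6A 5A B3 B9 44.
In little-endian order the low byte comes first in memory.
Reassemble most-significant byte first: 44 B9 B3 5A 6A B1 A6 61 → 0x44B9B35A6AB1A661.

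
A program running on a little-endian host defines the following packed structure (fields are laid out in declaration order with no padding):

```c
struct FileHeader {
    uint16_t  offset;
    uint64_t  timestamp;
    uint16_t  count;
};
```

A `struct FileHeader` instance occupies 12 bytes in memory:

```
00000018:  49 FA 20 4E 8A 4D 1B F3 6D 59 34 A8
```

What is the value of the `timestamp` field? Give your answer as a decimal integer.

6444073940427623968

`timestamp` follows `offset` (2 bytes), so it starts at byte offset 2 and occupies 8 bytes.
Bytes at offsets 2..9: 20 4E 8A 4D 1B F3 6D 59.
Little-endian: lowest address holds the least-significant byte.
Reassemble most-significant byte first: 59 6D F3 1B 4D 8A 4E 20 → 0x596DF31B4D8A4E20.
0x596DF31B4D8A4E20 = 6444073940427623968.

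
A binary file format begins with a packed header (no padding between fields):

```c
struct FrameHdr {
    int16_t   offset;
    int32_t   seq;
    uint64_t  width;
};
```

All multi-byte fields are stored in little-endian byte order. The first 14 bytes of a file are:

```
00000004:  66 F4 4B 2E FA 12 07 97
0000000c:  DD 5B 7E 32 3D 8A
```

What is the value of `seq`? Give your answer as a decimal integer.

318385739

`seq` follows `offset` (2 bytes), so it starts at byte offset 2 and occupies 4 bytes.
Bytes at offsets 2..5: 4B 2E FA 12.
In little-endian order the low byte comes first in memory.
Reassemble most-significant byte first: 12 FA 2E 4B → 0x12FA2E4B.
0x12FA2E4B = 318385739.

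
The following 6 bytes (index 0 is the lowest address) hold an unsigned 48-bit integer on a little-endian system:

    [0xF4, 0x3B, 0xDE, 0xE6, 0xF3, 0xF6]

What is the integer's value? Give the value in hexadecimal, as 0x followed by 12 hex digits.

Little-endian stores the least-significant byte at the lowest address.
Reassemble most-significant byte first: F6 F3 E6 DE 3B F4 → 0xF6F3E6DE3BF4.

0xF6F3E6DE3BF4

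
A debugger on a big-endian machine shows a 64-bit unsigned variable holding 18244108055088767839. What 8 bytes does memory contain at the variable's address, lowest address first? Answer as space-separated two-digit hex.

18244108055088767839 in hexadecimal, padded to 64 bits, is 0xFD30179D5B68A35F.
Split into bytes (most-significant first): FD 30 17 9D 5B 68 A3 5F.
Big-endian: lowest address holds the most-significant byte.
So the memory order matches the most-significant-first order: FD 30 17 9D 5B 68 A3 5F.

FD 30 17 9D 5B 68 A3 5F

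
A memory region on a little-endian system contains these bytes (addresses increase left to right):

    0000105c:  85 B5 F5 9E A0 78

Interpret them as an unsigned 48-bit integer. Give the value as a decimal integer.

Little-endian stores the least-significant byte at the lowest address.
Reassemble most-significant byte first: 78 A0 9E F5 B5 85 → 0x78A09EF5B585.
0x78A09EF5B585 = 132631257003397.

132631257003397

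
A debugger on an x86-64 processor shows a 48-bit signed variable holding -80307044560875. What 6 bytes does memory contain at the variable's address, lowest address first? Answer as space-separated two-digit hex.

Two's complement of -80307044560875 in 48 bits: 80307044560875 = 0x4909F0DD2FEB; invert → 0xB6F60F22D014; add 1 → 0xB6F60F22D015.
Split into bytes (most-significant first): B6 F6 0F 22 D0 15.
In little-endian order the low byte comes first in memory.
So at ascending addresses the bytes are 15 D0 22 0F F6 B6.

15 D0 22 0F F6 B6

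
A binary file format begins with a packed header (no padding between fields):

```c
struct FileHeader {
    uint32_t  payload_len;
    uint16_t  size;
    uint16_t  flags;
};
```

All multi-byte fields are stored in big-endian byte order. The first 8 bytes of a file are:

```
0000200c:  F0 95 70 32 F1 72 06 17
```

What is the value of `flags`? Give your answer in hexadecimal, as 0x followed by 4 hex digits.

0x0617

`flags` follows `payload_len` (4 B), `size` (2 B), so it starts at offset 4 + 2 = 6 and occupies 2 bytes.
Bytes at offsets 6..7: 06 17.
In big-endian order the high byte comes first in memory.
The bytes are already most-significant first: 0x0617.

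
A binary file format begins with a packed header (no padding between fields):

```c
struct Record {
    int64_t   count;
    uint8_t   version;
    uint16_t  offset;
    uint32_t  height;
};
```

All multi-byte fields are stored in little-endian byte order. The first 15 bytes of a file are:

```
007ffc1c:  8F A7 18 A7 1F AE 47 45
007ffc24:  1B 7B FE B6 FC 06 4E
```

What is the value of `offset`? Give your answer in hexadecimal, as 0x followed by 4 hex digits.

`offset` follows `count` (8 B), `version` (1 B), so it starts at offset 8 + 1 = 9 and occupies 2 bytes.
Bytes at offsets 9..10: 7B FE.
In little-endian order the low byte comes first in memory.
Reassemble most-significant byte first: FE 7B → 0xFE7B.

0xFE7B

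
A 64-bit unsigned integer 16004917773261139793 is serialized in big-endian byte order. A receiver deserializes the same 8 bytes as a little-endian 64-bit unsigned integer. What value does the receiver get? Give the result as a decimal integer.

5904096820524686558

16004917773261139793 in 64-bit hexadecimal is 0xDE1CE3EAC690EF51.
Stored big-endian, the bytes at ascending addresses are DE 1C E3 EA C6 90 EF 51.
Read back as little-endian, the first byte is least significant, giving 0x51EF90C6EAE31CDE.
0x51EF90C6EAE31CDE = 5904096820524686558.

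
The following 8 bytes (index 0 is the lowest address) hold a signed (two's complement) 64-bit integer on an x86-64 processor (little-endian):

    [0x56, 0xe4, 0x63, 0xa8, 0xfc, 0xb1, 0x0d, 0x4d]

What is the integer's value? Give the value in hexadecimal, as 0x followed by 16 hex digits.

Little-endian: lowest address holds the least-significant byte.
Reassemble most-significant byte first: 4D 0D B1 FC A8 63 E4 56 → 0x4D0DB1FCA863E456.

0x4D0DB1FCA863E456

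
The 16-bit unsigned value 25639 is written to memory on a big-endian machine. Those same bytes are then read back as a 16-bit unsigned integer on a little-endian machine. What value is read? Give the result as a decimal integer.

10084

25639 in 16-bit hexadecimal is 0x6427.
Stored big-endian, the bytes at ascending addresses are 64 27.
Read back as little-endian, the first byte is least significant, giving 0x2764.
0x2764 = 10084.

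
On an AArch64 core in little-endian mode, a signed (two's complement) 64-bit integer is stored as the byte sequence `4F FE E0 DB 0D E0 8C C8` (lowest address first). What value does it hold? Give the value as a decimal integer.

-3995572419256320433

In little-endian order the low byte comes first in memory.
Reassemble most-significant byte first: C8 8C E0 0D DB E0 FE 4F → 0xC88CE00DDBE0FE4F.
Top bit is set, so as a signed 64-bit value this is 0xC88CE00DDBE0FE4F − 2^64 = -3995572419256320433.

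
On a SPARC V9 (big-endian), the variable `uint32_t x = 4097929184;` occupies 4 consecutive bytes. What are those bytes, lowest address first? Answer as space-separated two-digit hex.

4097929184 in hexadecimal, padded to 32 bits, is 0xF4416FE0.
Split into bytes (most-significant first): F4 41 6F E0.
Big-endian: lowest address holds the most-significant byte.
So the memory order matches the most-significant-first order: F4 41 6F E0.

F4 41 6F E0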